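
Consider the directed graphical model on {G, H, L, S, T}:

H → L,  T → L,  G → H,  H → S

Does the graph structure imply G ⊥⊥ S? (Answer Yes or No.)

The only undirected path from G to S is:
  1. G → H → S — H:chain[open] ⇒ active
At least one path is unblocked, so d-separation fails.

No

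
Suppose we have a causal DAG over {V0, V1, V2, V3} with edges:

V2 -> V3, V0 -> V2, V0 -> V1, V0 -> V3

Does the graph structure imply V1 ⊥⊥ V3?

Enumerating the 2 paths from V1 to V3 and testing each for blocking by ∅:
Path 1: V1 ← V0 → V3
  V0 is a fork and V0 is not conditioned on — no node blocks this path, so it is active.
Path 2: V1 ← V0 → V2 → V3
  V0 is a fork and V0 is not conditioned on; V2 is a chain and V2 is not conditioned on — no node blocks this path, so it is active.
At least one path is unblocked, so d-separation fails.

No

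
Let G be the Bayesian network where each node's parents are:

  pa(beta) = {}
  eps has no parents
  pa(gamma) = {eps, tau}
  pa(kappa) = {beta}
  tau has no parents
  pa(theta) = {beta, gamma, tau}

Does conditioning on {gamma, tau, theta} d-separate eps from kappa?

Yes

2 paths connect eps and kappa; each must be blocked for d-separation to hold:
Path 1: eps → gamma ← tau → theta ← beta → kappa
  tau is a fork here and tau is conditioned on, so the path is blocked at tau.
Path 2: eps → gamma → theta ← beta → kappa
  gamma is a chain here and gamma is conditioned on, so the path is blocked at gamma.
Every path is blocked, so eps and kappa are d-separated given {gamma, tau, theta}.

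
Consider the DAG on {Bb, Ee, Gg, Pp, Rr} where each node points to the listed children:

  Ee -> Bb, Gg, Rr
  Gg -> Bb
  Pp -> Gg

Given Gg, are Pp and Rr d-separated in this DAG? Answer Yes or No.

No

2 paths connect Pp and Rr; each must be blocked for d-separation to hold:
  1. Pp → Gg ← Ee → Rr — Gg:collider[open]; Ee:fork[open] ⇒ active
  2. Pp → Gg → Bb ← Ee → Rr — Gg:chain[blocks]; Bb:collider[blocks]; Ee:fork[open] ⇒ blocked
At least one path is unblocked, so d-separation fails.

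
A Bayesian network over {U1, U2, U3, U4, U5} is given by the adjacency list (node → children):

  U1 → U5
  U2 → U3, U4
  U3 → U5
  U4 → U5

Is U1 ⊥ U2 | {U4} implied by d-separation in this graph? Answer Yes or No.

There are 2 undirected paths between U1 and U2; checking each against the conditioning set {U4}:
Path 1: U1 → U5 ← U3 ← U2
  U5 is a collider here and neither U5 nor any of its descendants is conditioned on, so the collider stays closed — the path is blocked at U5.
Path 2: U1 → U5 ← U4 ← U2
  U5 is a collider here and neither U5 nor any of its descendants is conditioned on, so the collider stays closed — the path is blocked at U5.
All paths are blocked; U1 ⊥ U2 | {U4} holds.

Yes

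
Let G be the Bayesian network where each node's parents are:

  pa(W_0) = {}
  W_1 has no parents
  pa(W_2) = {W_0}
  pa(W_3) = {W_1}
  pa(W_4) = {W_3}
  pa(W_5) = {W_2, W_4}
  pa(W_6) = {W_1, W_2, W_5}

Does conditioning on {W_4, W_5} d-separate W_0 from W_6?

No — W_0 and W_6 are not d-separated given {W_4, W_5}.

3 paths connect W_0 and W_6; each must be blocked for d-separation to hold:
Path 1: W_0 → W_2 → W_6
  W_2 is a chain and W_2 is not conditioned on — no node blocks this path, so it is active.
Path 2: W_0 → W_2 → W_5 → W_6
  W_5 is a chain here and W_5 is conditioned on, so the path is blocked at W_5.
Path 3: W_0 → W_2 → W_5 ← W_4 ← W_3 ← W_1 → W_6
  W_4 is a chain here and W_4 is conditioned on, so the path is blocked at W_4.
Since the path W_0 → W_2 → W_6 is active, W_0 and W_6 are not d-separated given {W_4, W_5}.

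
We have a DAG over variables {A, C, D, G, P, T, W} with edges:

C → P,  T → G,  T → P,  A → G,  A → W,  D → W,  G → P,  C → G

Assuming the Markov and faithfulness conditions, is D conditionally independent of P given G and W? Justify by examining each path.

No

There are 3 undirected paths between D and P; checking each against the conditioning set {G, W}:
Path 1: D → W ← A → G → P
  G is a chain here and G is conditioned on, so the path is blocked at G.
Path 2: D → W ← A → G ← T → P
  W is a collider and W is conditioned on, which opens it; A is a fork and A is not conditioned on; G is a collider and G is conditioned on, which opens it; T is a fork and T is not conditioned on — no node blocks this path, so it is active.
Path 3: D → W ← A → G ← C → P
  W is a collider and W is conditioned on, which opens it; A is a fork and A is not conditioned on; G is a collider and G is conditioned on, which opens it; C is a fork and C is not conditioned on — no node blocks this path, so it is active.
Since the path D → W ← A → G ← T → P is active, D and P are not d-separated given {G, W}.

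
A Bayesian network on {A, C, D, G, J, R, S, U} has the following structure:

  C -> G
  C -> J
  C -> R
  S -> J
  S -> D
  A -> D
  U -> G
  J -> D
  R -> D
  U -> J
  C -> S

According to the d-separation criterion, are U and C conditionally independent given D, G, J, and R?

No

6 paths connect U and C; each must be blocked for d-separation to hold:
Path 1: U → J ← C
  J is a collider and J is conditioned on, which opens it — no node blocks this path, so it is active.
Path 2: U → J ← S ← C
  J is a collider and J is conditioned on, which opens it; S is a chain and S is not conditioned on — no node blocks this path, so it is active.
Path 3: U → J ← S → D ← R ← C
  R is a chain here and R is conditioned on, so the path is blocked at R.
Path 4: U → J → D ← R ← C
  J is a chain here and J is conditioned on, so the path is blocked at J.
Path 5: U → J → D ← S ← C
  J is a chain here and J is conditioned on, so the path is blocked at J.
Path 6: U → G ← C
  G is a collider and G is conditioned on, which opens it — no node blocks this path, so it is active.
Because an active path exists, U and C are not d-separated.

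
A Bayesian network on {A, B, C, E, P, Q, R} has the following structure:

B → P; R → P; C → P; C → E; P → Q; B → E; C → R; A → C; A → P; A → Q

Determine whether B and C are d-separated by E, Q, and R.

No — B and C are not d-separated given {E, Q, R}.

Enumerating the 5 paths from B to C and testing each for blocking by {E, Q, R}:
  1. B → E ← C — E:collider[open] ⇒ active
  2. B → P → Q ← A → C — P:chain[open]; Q:collider[open]; A:fork[open] ⇒ active
  3. B → P ← R ← C — P:collider[open]; R:chain[blocks] ⇒ blocked
  4. B → P ← A → C — P:collider[open]; A:fork[open] ⇒ active
  5. B → P ← C — P:collider[open] ⇒ active
At least one path is unblocked, so d-separation fails.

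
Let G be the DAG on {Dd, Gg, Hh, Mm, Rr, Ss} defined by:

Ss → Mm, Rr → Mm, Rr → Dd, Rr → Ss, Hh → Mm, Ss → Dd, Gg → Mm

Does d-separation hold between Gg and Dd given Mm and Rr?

No — Gg and Dd are not d-separated given {Mm, Rr}.

We examine all 4 paths between Gg and Dd:
Path 1: Gg → Mm ← Ss ← Rr → Dd
  Rr is a fork here and Rr is conditioned on, so the path is blocked at Rr.
Path 2: Gg → Mm ← Ss → Dd
  Mm is a collider and Mm is conditioned on, which opens it; Ss is a fork and Ss is not conditioned on — no node blocks this path, so it is active.
Path 3: Gg → Mm ← Rr → Ss → Dd
  Rr is a fork here and Rr is conditioned on, so the path is blocked at Rr.
Path 4: Gg → Mm ← Rr → Dd
  Rr is a fork here and Rr is conditioned on, so the path is blocked at Rr.
Because an active path exists, Gg and Dd are not d-separated.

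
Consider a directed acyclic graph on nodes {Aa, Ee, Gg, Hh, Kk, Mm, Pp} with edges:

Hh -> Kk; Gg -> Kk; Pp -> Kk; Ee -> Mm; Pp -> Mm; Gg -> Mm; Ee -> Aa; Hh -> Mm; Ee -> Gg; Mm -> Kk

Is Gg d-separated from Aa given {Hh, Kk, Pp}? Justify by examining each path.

Enumerating the 5 paths from Gg to Aa and testing each for blocking by {Hh, Kk, Pp}:
Path 1: Gg ← Ee → Aa
  Ee is a fork and Ee is not conditioned on — no node blocks this path, so it is active.
Path 2: Gg → Kk ← Hh → Mm ← Ee → Aa
  Hh is a fork here and Hh is conditioned on, so the path is blocked at Hh.
Path 3: Gg → Kk ← Pp → Mm ← Ee → Aa
  Pp is a fork here and Pp is conditioned on, so the path is blocked at Pp.
Path 4: Gg → Kk ← Mm ← Ee → Aa
  Kk is a collider and Kk is conditioned on, which opens it; Mm is a chain and Mm is not conditioned on; Ee is a fork and Ee is not conditioned on — no node blocks this path, so it is active.
Path 5: Gg → Mm ← Ee → Aa
  Mm is a collider and its descendant Kk is conditioned on, which opens it; Ee is a fork and Ee is not conditioned on — no node blocks this path, so it is active.
Because an active path exists, Gg and Aa are not d-separated.

No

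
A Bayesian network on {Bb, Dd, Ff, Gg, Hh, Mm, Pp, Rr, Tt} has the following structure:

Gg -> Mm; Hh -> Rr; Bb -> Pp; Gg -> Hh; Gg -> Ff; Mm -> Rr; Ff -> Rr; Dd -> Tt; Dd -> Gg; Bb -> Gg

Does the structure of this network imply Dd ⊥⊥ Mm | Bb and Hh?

We examine all 3 paths between Dd and Mm:
  1. Dd → Gg → Ff → Rr ← Mm — Gg:chain[open]; Ff:chain[open]; Rr:collider[blocks] ⇒ blocked
  2. Dd → Gg → Hh → Rr ← Mm — Gg:chain[open]; Hh:chain[blocks]; Rr:collider[blocks] ⇒ blocked
  3. Dd → Gg → Mm — Gg:chain[open] ⇒ active
Since the path Dd → Gg → Mm is active, Dd and Mm are not d-separated given {Bb, Hh}.

No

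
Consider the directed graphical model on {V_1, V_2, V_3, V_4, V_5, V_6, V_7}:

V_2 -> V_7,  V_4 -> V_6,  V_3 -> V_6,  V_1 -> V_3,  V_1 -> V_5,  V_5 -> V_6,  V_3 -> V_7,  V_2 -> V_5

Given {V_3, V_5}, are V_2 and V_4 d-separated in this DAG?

There are 4 undirected paths between V_2 and V_4; checking each against the conditioning set {V_3, V_5}:
Path 1: V_2 → V_5 ← V_1 → V_3 → V_6 ← V_4
  V_3 is a chain here and V_3 is conditioned on, so the path is blocked at V_3.
Path 2: V_2 → V_5 → V_6 ← V_4
  V_5 is a chain here and V_5 is conditioned on, so the path is blocked at V_5.
Path 3: V_2 → V_7 ← V_3 ← V_1 → V_5 → V_6 ← V_4
  V_7 is a collider here and neither V_7 nor any of its descendants is conditioned on, so the collider stays closed — the path is blocked at V_7.
Path 4: V_2 → V_7 ← V_3 → V_6 ← V_4
  V_7 is a collider here and neither V_7 nor any of its descendants is conditioned on, so the collider stays closed — the path is blocked at V_7.
All paths are blocked; V_2 ⊥ V_4 | {V_3, V_5} holds.

Yes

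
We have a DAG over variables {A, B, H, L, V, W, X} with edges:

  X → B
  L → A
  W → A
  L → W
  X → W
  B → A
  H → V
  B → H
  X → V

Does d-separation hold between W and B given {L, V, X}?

Yes

We examine all 4 paths between W and B:
Path 1: W ← L → A ← B
  L is a fork here and L is conditioned on, so the path is blocked at L.
Path 2: W ← X → V ← H ← B
  X is a fork here and X is conditioned on, so the path is blocked at X.
Path 3: W ← X → B
  X is a fork here and X is conditioned on, so the path is blocked at X.
Path 4: W → A ← B
  A is a collider here and neither A nor any of its descendants is conditioned on, so the collider stays closed — the path is blocked at A.
All paths are blocked; W ⊥ B | {L, V, X} holds.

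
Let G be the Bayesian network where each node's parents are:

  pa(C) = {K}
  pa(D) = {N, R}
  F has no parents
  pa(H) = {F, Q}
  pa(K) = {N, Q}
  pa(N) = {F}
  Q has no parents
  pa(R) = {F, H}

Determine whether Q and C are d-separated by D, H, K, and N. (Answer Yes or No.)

Yes

We examine all 5 paths between Q and C:
Path 1: Q → K → C
  K is a chain here and K is conditioned on, so the path is blocked at K.
Path 2: Q → H ← F → R → D ← N → K → C
  N is a fork here and N is conditioned on, so the path is blocked at N.
Path 3: Q → H ← F → N → K → C
  N is a chain here and N is conditioned on, so the path is blocked at N.
Path 4: Q → H → R → D ← N → K → C
  H is a chain here and H is conditioned on, so the path is blocked at H.
Path 5: Q → H → R ← F → N → K → C
  H is a chain here and H is conditioned on, so the path is blocked at H.
Every path is blocked, so Q and C are d-separated given {D, H, K, N}.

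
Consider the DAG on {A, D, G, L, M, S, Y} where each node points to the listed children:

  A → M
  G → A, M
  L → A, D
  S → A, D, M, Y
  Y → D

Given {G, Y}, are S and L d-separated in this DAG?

Yes — S and L are d-separated given {G, Y}.

5 paths connect S and L; each must be blocked for d-separation to hold:
  1. S → Y → D ← L — Y:chain[blocks]; D:collider[blocks] ⇒ blocked
  2. S → M ← G → A ← L — M:collider[blocks]; G:fork[blocks]; A:collider[blocks] ⇒ blocked
  3. S → M ← A ← L — M:collider[blocks]; A:chain[open] ⇒ blocked
  4. S → A ← L — A:collider[blocks] ⇒ blocked
  5. S → D ← L — D:collider[blocks] ⇒ blocked
Since every path is blocked, d-separation holds.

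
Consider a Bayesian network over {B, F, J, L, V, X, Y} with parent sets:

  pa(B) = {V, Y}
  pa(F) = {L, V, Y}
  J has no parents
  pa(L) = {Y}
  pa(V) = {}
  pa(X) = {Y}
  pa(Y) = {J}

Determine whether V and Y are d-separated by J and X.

Yes

There are 3 undirected paths between V and Y; checking each against the conditioning set {J, X}:
Path 1: V → B ← Y
  B is a collider here and neither B nor any of its descendants is conditioned on, so the collider stays closed — the path is blocked at B.
Path 2: V → F ← L ← Y
  F is a collider here and neither F nor any of its descendants is conditioned on, so the collider stays closed — the path is blocked at F.
Path 3: V → F ← Y
  F is a collider here and neither F nor any of its descendants is conditioned on, so the collider stays closed — the path is blocked at F.
Every path is blocked, so V and Y are d-separated given {J, X}.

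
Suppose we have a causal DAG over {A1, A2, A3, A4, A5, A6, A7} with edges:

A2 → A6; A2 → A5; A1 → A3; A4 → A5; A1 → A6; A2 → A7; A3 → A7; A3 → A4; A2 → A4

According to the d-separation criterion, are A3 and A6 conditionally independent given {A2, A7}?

There are 4 undirected paths between A3 and A6; checking each against the conditioning set {A2, A7}:
Path 1: A3 → A4 ← A2 → A6
  A4 is a collider here and neither A4 nor any of its descendants is conditioned on, so the collider stays closed — the path is blocked at A4.
Path 2: A3 → A4 → A5 ← A2 → A6
  A5 is a collider here and neither A5 nor any of its descendants is conditioned on, so the collider stays closed — the path is blocked at A5.
Path 3: A3 → A7 ← A2 → A6
  A2 is a fork here and A2 is conditioned on, so the path is blocked at A2.
Path 4: A3 ← A1 → A6
  A1 is a fork and A1 is not conditioned on — no node blocks this path, so it is active.
Because an active path exists, A3 and A6 are not d-separated.

No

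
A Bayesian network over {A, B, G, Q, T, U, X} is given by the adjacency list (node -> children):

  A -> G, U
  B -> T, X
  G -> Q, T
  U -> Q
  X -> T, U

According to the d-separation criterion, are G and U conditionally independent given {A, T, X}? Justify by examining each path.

We examine all 4 paths between G and U:
  1. G ← A → U — A:fork[blocks] ⇒ blocked
  2. G → T ← X → U — T:collider[open]; X:fork[blocks] ⇒ blocked
  3. G → T ← B → X → U — T:collider[open]; B:fork[open]; X:chain[blocks] ⇒ blocked
  4. G → Q ← U — Q:collider[blocks] ⇒ blocked
Since every path is blocked, d-separation holds.

Yes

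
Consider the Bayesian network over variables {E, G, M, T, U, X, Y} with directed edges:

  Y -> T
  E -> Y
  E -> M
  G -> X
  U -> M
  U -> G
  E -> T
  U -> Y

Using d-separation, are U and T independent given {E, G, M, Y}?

There are 4 undirected paths between U and T; checking each against the conditioning set {E, G, M, Y}:
Path 1: U → M ← E → Y → T
  E is a fork here and E is conditioned on, so the path is blocked at E.
Path 2: U → M ← E → T
  E is a fork here and E is conditioned on, so the path is blocked at E.
Path 3: U → Y ← E → T
  E is a fork here and E is conditioned on, so the path is blocked at E.
Path 4: U → Y → T
  Y is a chain here and Y is conditioned on, so the path is blocked at Y.
All paths are blocked; U ⊥ T | {E, G, M, Y} holds.

Yes — U and T are d-separated given {E, G, M, Y}.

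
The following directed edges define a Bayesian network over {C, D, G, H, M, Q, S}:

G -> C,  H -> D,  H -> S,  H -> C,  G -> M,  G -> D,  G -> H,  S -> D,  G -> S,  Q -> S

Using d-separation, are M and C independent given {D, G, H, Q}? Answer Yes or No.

Yes — M and C are d-separated given {D, G, H, Q}.

There are 6 undirected paths between M and C; checking each against the conditioning set {D, G, H, Q}:
  1. M ← G → C — G:fork[blocks] ⇒ blocked
  2. M ← G → S → D ← H → C — G:fork[blocks]; S:chain[open]; D:collider[open]; H:fork[blocks] ⇒ blocked
  3. M ← G → S ← H → C — G:fork[blocks]; S:collider[open]; H:fork[blocks] ⇒ blocked
  4. M ← G → D ← S ← H → C — G:fork[blocks]; D:collider[open]; S:chain[open]; H:fork[blocks] ⇒ blocked
  5. M ← G → D ← H → C — G:fork[blocks]; D:collider[open]; H:fork[blocks] ⇒ blocked
  6. M ← G → H → C — G:fork[blocks]; H:chain[blocks] ⇒ blocked
All paths are blocked; M ⊥ C | {D, G, H, Q} holds.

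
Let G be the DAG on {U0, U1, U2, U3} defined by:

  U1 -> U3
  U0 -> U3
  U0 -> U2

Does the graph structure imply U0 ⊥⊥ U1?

The only undirected path from U0 to U1 is:
  1. U0 → U3 ← U1 — U3:collider[blocks] ⇒ blocked
All paths are blocked; U0 ⊥ U1 | ∅ holds.

Yes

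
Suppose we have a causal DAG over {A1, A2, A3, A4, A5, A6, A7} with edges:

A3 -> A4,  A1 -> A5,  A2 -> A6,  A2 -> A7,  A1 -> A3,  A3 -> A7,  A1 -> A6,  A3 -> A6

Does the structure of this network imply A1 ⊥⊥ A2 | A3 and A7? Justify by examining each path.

Yes

Enumerating the 4 paths from A1 to A2 and testing each for blocking by {A3, A7}:
Path 1: A1 → A6 ← A2
  A6 is a collider here and neither A6 nor any of its descendants is conditioned on, so the collider stays closed — the path is blocked at A6.
Path 2: A1 → A6 ← A3 → A7 ← A2
  A6 is a collider here and neither A6 nor any of its descendants is conditioned on, so the collider stays closed — the path is blocked at A6.
Path 3: A1 → A3 → A6 ← A2
  A3 is a chain here and A3 is conditioned on, so the path is blocked at A3.
Path 4: A1 → A3 → A7 ← A2
  A3 is a chain here and A3 is conditioned on, so the path is blocked at A3.
Every path is blocked, so A1 and A2 are d-separated given {A3, A7}.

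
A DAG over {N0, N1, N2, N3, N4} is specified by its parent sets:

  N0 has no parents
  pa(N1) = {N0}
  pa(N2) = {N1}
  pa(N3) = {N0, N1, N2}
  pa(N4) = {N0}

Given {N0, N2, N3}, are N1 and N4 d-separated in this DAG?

There are 3 undirected paths between N1 and N4; checking each against the conditioning set {N0, N2, N3}:
Path 1: N1 → N2 → N3 ← N0 → N4
  N2 is a chain here and N2 is conditioned on, so the path is blocked at N2.
Path 2: N1 → N3 ← N0 → N4
  N0 is a fork here and N0 is conditioned on, so the path is blocked at N0.
Path 3: N1 ← N0 → N4
  N0 is a fork here and N0 is conditioned on, so the path is blocked at N0.
All paths are blocked; N1 ⊥ N4 | {N0, N2, N3} holds.

Yes — N1 and N4 are d-separated given {N0, N2, N3}.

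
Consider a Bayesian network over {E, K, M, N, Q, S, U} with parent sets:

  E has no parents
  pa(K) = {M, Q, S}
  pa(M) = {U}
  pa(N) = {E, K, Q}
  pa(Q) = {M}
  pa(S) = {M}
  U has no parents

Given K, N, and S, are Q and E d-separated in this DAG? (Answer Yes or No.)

We examine all 4 paths between Q and E:
  1. Q → N ← E — N:collider[open] ⇒ active
  2. Q → K → N ← E — K:chain[blocks]; N:collider[open] ⇒ blocked
  3. Q ← M → S → K → N ← E — M:fork[open]; S:chain[blocks]; K:chain[blocks]; N:collider[open] ⇒ blocked
  4. Q ← M → K → N ← E — M:fork[open]; K:chain[blocks]; N:collider[open] ⇒ blocked
At least one path is unblocked, so d-separation fails.

No — Q and E are not d-separated given {K, N, S}.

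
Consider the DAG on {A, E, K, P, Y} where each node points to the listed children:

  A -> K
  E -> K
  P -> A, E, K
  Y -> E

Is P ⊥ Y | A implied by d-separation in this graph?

Enumerating the 3 paths from P to Y and testing each for blocking by {A}:
Path 1: P → K ← E ← Y
  K is a collider here and neither K nor any of its descendants is conditioned on, so the collider stays closed — the path is blocked at K.
Path 2: P → A → K ← E ← Y
  A is a chain here and A is conditioned on, so the path is blocked at A.
Path 3: P → E ← Y
  E is a collider here and neither E nor any of its descendants is conditioned on, so the collider stays closed — the path is blocked at E.
All paths are blocked; P ⊥ Y | {A} holds.

Yes — P and Y are d-separated given {A}.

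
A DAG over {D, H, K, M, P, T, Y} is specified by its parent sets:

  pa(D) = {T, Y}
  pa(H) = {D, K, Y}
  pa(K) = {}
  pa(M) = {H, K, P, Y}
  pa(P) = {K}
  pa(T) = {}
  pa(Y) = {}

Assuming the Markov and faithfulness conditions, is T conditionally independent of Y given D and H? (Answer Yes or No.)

No — T and Y are not d-separated given {D, H}.

We examine all 5 paths between T and Y:
Path 1: T → D ← Y
  D is a collider and D is conditioned on, which opens it — no node blocks this path, so it is active.
Path 2: T → D → H ← Y
  D is a chain here and D is conditioned on, so the path is blocked at D.
Path 3: T → D → H ← K → P → M ← Y
  D is a chain here and D is conditioned on, so the path is blocked at D.
Path 4: T → D → H ← K → M ← Y
  D is a chain here and D is conditioned on, so the path is blocked at D.
Path 5: T → D → H → M ← Y
  D is a chain here and D is conditioned on, so the path is blocked at D.
Because an active path exists, T and Y are not d-separated.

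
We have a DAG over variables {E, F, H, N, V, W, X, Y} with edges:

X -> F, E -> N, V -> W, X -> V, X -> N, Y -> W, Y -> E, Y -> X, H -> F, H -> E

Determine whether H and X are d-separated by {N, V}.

There are 4 undirected paths between H and X; checking each against the conditioning set {N, V}:
Path 1: H → F ← X
  F is a collider here and neither F nor any of its descendants is conditioned on, so the collider stays closed — the path is blocked at F.
Path 2: H → E ← Y → W ← V ← X
  W is a collider here and neither W nor any of its descendants is conditioned on, so the collider stays closed — the path is blocked at W.
Path 3: H → E ← Y → X
  E is a collider and its descendant N is conditioned on, which opens it; Y is a fork and Y is not conditioned on — no node blocks this path, so it is active.
Path 4: H → E → N ← X
  E is a chain and E is not conditioned on; N is a collider and N is conditioned on, which opens it — no node blocks this path, so it is active.
At least one path is unblocked, so d-separation fails.

No — H and X are not d-separated given {N, V}.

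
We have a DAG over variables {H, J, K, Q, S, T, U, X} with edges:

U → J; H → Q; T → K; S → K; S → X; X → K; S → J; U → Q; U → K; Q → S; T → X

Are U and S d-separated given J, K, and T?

No — U and S are not d-separated given {J, K, T}.

Enumerating the 5 paths from U to S and testing each for blocking by {J, K, T}:
Path 1: U → K ← S
  K is a collider and K is conditioned on, which opens it — no node blocks this path, so it is active.
Path 2: U → K ← X ← S
  K is a collider and K is conditioned on, which opens it; X is a chain and X is not conditioned on — no node blocks this path, so it is active.
Path 3: U → K ← T → X ← S
  T is a fork here and T is conditioned on, so the path is blocked at T.
Path 4: U → Q → S
  Q is a chain and Q is not conditioned on — no node blocks this path, so it is active.
Path 5: U → J ← S
  J is a collider and J is conditioned on, which opens it — no node blocks this path, so it is active.
At least one path is unblocked, so d-separation fails.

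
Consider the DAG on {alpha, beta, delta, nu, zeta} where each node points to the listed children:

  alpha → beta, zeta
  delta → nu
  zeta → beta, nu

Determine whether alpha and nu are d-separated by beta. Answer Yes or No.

No

There are 2 undirected paths between alpha and nu; checking each against the conditioning set {beta}:
  1. alpha → zeta → nu — zeta:chain[open] ⇒ active
  2. alpha → beta ← zeta → nu — beta:collider[open]; zeta:fork[open] ⇒ active
At least one path is unblocked, so d-separation fails.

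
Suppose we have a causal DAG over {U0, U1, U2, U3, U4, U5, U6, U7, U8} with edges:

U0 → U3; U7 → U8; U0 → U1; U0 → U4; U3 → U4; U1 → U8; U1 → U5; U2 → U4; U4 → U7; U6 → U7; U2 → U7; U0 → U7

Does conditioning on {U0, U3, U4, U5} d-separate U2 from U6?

Yes — U2 and U6 are d-separated given {U0, U3, U4, U5}.

We examine all 6 paths between U2 and U6:
  1. U2 → U7 ← U6 — U7:collider[blocks] ⇒ blocked
  2. U2 → U4 ← U0 → U1 → U8 ← U7 ← U6 — U4:collider[open]; U0:fork[blocks]; U1:chain[open]; U8:collider[blocks]; U7:chain[open] ⇒ blocked
  3. U2 → U4 ← U0 → U7 ← U6 — U4:collider[open]; U0:fork[blocks]; U7:collider[blocks] ⇒ blocked
  4. U2 → U4 → U7 ← U6 — U4:chain[blocks]; U7:collider[blocks] ⇒ blocked
  5. U2 → U4 ← U3 ← U0 → U1 → U8 ← U7 ← U6 — U4:collider[open]; U3:chain[blocks]; U0:fork[blocks]; U1:chain[open]; U8:collider[blocks]; U7:chain[open] ⇒ blocked
  6. U2 → U4 ← U3 ← U0 → U7 ← U6 — U4:collider[open]; U3:chain[blocks]; U0:fork[blocks]; U7:collider[blocks] ⇒ blocked
Since every path is blocked, d-separation holds.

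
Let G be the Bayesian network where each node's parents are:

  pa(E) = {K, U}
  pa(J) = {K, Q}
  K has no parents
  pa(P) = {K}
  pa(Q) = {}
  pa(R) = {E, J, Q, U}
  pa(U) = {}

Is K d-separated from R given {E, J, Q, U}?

There are 4 undirected paths between K and R; checking each against the conditioning set {E, J, Q, U}:
  1. K → J → R — J:chain[blocks] ⇒ blocked
  2. K → J ← Q → R — J:collider[open]; Q:fork[blocks] ⇒ blocked
  3. K → E ← U → R — E:collider[open]; U:fork[blocks] ⇒ blocked
  4. K → E → R — E:chain[blocks] ⇒ blocked
Since every path is blocked, d-separation holds.

Yes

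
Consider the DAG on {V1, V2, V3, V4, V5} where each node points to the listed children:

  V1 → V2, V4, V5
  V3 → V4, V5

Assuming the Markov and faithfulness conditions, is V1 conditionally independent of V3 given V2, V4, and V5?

2 paths connect V1 and V3; each must be blocked for d-separation to hold:
Path 1: V1 → V5 ← V3
  V5 is a collider and V5 is conditioned on, which opens it — no node blocks this path, so it is active.
Path 2: V1 → V4 ← V3
  V4 is a collider and V4 is conditioned on, which opens it — no node blocks this path, so it is active.
At least one path is unblocked, so d-separation fails.

No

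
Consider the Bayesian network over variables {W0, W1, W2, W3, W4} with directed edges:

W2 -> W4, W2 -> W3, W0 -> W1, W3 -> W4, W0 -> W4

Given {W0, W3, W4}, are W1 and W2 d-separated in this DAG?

2 paths connect W1 and W2; each must be blocked for d-separation to hold:
  1. W1 ← W0 → W4 ← W3 ← W2 — W0:fork[blocks]; W4:collider[open]; W3:chain[blocks] ⇒ blocked
  2. W1 ← W0 → W4 ← W2 — W0:fork[blocks]; W4:collider[open] ⇒ blocked
Every path is blocked, so W1 and W2 are d-separated given {W0, W3, W4}.

Yes — W1 and W2 are d-separated given {W0, W3, W4}.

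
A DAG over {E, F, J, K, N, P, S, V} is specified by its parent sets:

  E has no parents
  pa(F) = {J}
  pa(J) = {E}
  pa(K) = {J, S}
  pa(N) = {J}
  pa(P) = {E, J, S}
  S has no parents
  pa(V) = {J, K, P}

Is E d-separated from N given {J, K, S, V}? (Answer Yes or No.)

We examine all 6 paths between E and N:
Path 1: E → J → N
  J is a chain here and J is conditioned on, so the path is blocked at J.
Path 2: E → P ← J → N
  J is a fork here and J is conditioned on, so the path is blocked at J.
Path 3: E → P ← S → K ← J → N
  S is a fork here and S is conditioned on, so the path is blocked at S.
Path 4: E → P ← S → K → V ← J → N
  S is a fork here and S is conditioned on, so the path is blocked at S.
Path 5: E → P → V ← J → N
  J is a fork here and J is conditioned on, so the path is blocked at J.
Path 6: E → P → V ← K ← J → N
  K is a chain here and K is conditioned on, so the path is blocked at K.
All paths are blocked; E ⊥ N | {J, K, S, V} holds.

Yes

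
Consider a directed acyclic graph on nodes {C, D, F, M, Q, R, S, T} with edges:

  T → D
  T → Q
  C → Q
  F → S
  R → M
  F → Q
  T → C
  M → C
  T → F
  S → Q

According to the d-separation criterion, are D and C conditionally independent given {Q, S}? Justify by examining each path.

There are 4 undirected paths between D and C; checking each against the conditioning set {Q, S}:
Path 1: D ← T → F → S → Q ← C
  S is a chain here and S is conditioned on, so the path is blocked at S.
Path 2: D ← T → F → Q ← C
  T is a fork and T is not conditioned on; F is a chain and F is not conditioned on; Q is a collider and Q is conditioned on, which opens it — no node blocks this path, so it is active.
Path 3: D ← T → Q ← C
  T is a fork and T is not conditioned on; Q is a collider and Q is conditioned on, which opens it — no node blocks this path, so it is active.
Path 4: D ← T → C
  T is a fork and T is not conditioned on — no node blocks this path, so it is active.
Since the path D ← T → F → Q ← C is active, D and C are not d-separated given {Q, S}.

No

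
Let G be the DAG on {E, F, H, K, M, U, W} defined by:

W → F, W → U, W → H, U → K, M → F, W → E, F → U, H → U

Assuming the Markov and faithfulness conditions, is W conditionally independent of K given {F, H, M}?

No — W and K are not d-separated given {F, H, M}.

Enumerating the 3 paths from W to K and testing each for blocking by {F, H, M}:
Path 1: W → U → K
  U is a chain and U is not conditioned on — no node blocks this path, so it is active.
Path 2: W → F → U → K
  F is a chain here and F is conditioned on, so the path is blocked at F.
Path 3: W → H → U → K
  H is a chain here and H is conditioned on, so the path is blocked at H.
Since the path W → U → K is active, W and K are not d-separated given {F, H, M}.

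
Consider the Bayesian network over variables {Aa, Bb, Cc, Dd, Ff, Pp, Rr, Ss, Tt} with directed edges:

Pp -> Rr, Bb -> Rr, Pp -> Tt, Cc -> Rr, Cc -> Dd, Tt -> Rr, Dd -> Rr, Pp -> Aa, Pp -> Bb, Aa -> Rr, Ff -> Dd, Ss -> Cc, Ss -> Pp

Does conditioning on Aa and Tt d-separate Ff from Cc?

Yes

6 paths connect Ff and Cc; each must be blocked for d-separation to hold:
Path 1: Ff → Dd ← Cc
  Dd is a collider here and neither Dd nor any of its descendants is conditioned on, so the collider stays closed — the path is blocked at Dd.
Path 2: Ff → Dd → Rr ← Pp ← Ss → Cc
  Rr is a collider here and neither Rr nor any of its descendants is conditioned on, so the collider stays closed — the path is blocked at Rr.
Path 3: Ff → Dd → Rr ← Aa ← Pp ← Ss → Cc
  Rr is a collider here and neither Rr nor any of its descendants is conditioned on, so the collider stays closed — the path is blocked at Rr.
Path 4: Ff → Dd → Rr ← Tt ← Pp ← Ss → Cc
  Rr is a collider here and neither Rr nor any of its descendants is conditioned on, so the collider stays closed — the path is blocked at Rr.
Path 5: Ff → Dd → Rr ← Bb ← Pp ← Ss → Cc
  Rr is a collider here and neither Rr nor any of its descendants is conditioned on, so the collider stays closed — the path is blocked at Rr.
Path 6: Ff → Dd → Rr ← Cc
  Rr is a collider here and neither Rr nor any of its descendants is conditioned on, so the collider stays closed — the path is blocked at Rr.
Since every path is blocked, d-separation holds.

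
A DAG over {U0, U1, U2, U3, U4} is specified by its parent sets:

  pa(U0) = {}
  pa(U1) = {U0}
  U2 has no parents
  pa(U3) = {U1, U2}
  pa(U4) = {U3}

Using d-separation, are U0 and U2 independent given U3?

Only one path connects U0 and U2:
  1. U0 → U1 → U3 ← U2 — U1:chain[open]; U3:collider[open] ⇒ active
Because an active path exists, U0 and U2 are not d-separated.

No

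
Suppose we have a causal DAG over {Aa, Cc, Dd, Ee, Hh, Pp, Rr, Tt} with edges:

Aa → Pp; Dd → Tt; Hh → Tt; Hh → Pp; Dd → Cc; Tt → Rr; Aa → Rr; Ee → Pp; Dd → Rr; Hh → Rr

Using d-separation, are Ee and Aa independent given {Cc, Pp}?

4 paths connect Ee and Aa; each must be blocked for d-separation to hold:
Path 1: Ee → Pp ← Hh → Tt ← Dd → Rr ← Aa
  Tt is a collider here and neither Tt nor any of its descendants is conditioned on, so the collider stays closed — the path is blocked at Tt.
Path 2: Ee → Pp ← Hh → Tt → Rr ← Aa
  Rr is a collider here and neither Rr nor any of its descendants is conditioned on, so the collider stays closed — the path is blocked at Rr.
Path 3: Ee → Pp ← Hh → Rr ← Aa
  Rr is a collider here and neither Rr nor any of its descendants is conditioned on, so the collider stays closed — the path is blocked at Rr.
Path 4: Ee → Pp ← Aa
  Pp is a collider and Pp is conditioned on, which opens it — no node blocks this path, so it is active.
Because an active path exists, Ee and Aa are not d-separated.

No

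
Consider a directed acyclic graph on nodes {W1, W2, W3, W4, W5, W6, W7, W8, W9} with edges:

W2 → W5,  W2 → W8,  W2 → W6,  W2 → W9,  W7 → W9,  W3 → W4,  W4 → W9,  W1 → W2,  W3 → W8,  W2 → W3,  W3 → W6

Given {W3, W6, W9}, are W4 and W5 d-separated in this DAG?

4 paths connect W4 and W5; each must be blocked for d-separation to hold:
Path 1: W4 ← W3 → W8 ← W2 → W5
  W3 is a fork here and W3 is conditioned on, so the path is blocked at W3.
Path 2: W4 ← W3 ← W2 → W5
  W3 is a chain here and W3 is conditioned on, so the path is blocked at W3.
Path 3: W4 ← W3 → W6 ← W2 → W5
  W3 is a fork here and W3 is conditioned on, so the path is blocked at W3.
Path 4: W4 → W9 ← W2 → W5
  W9 is a collider and W9 is conditioned on, which opens it; W2 is a fork and W2 is not conditioned on — no node blocks this path, so it is active.
Since the path W4 → W9 ← W2 → W5 is active, W4 and W5 are not d-separated given {W3, W6, W9}.

No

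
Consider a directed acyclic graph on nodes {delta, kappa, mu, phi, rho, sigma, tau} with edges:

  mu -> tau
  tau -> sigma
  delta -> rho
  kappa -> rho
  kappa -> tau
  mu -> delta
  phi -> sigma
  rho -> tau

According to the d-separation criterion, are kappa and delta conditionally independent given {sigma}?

4 paths connect kappa and delta; each must be blocked for d-separation to hold:
Path 1: kappa → tau ← mu → delta
  tau is a collider and its descendant sigma is conditioned on, which opens it; mu is a fork and mu is not conditioned on — no node blocks this path, so it is active.
Path 2: kappa → tau ← rho ← delta
  tau is a collider and its descendant sigma is conditioned on, which opens it; rho is a chain and rho is not conditioned on — no node blocks this path, so it is active.
Path 3: kappa → rho → tau ← mu → delta
  rho is a chain and rho is not conditioned on; tau is a collider and its descendant sigma is conditioned on, which opens it; mu is a fork and mu is not conditioned on — no node blocks this path, so it is active.
Path 4: kappa → rho ← delta
  rho is a collider and its descendant sigma is conditioned on, which opens it — no node blocks this path, so it is active.
Because an active path exists, kappa and delta are not d-separated.

No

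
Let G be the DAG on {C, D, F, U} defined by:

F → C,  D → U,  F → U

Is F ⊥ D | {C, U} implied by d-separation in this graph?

No

There is one path between F and D:
Path 1: F → U ← D
  U is a collider and U is conditioned on, which opens it — no node blocks this path, so it is active.
Because an active path exists, F and D are not d-separated.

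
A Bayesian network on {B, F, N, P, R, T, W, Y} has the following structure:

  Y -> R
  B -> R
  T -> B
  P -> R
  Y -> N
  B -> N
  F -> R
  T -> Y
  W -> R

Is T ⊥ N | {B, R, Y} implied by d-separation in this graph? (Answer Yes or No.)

Yes

4 paths connect T and N; each must be blocked for d-separation to hold:
Path 1: T → B → N
  B is a chain here and B is conditioned on, so the path is blocked at B.
Path 2: T → B → R ← Y → N
  B is a chain here and B is conditioned on, so the path is blocked at B.
Path 3: T → Y → N
  Y is a chain here and Y is conditioned on, so the path is blocked at Y.
Path 4: T → Y → R ← B → N
  Y is a chain here and Y is conditioned on, so the path is blocked at Y.
Since every path is blocked, d-separation holds.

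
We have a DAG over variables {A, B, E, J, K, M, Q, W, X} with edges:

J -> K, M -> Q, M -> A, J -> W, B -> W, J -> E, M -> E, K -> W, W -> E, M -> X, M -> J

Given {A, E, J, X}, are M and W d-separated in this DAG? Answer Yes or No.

No

Enumerating the 6 paths from M to W and testing each for blocking by {A, E, J, X}:
  1. M → J → W — J:chain[blocks] ⇒ blocked
  2. M → J → K → W — J:chain[blocks]; K:chain[open] ⇒ blocked
  3. M → J → E ← W — J:chain[blocks]; E:collider[open] ⇒ blocked
  4. M → E ← J → W — E:collider[open]; J:fork[blocks] ⇒ blocked
  5. M → E ← J → K → W — E:collider[open]; J:fork[blocks]; K:chain[open] ⇒ blocked
  6. M → E ← W — E:collider[open] ⇒ active
Since the path M → E ← W is active, M and W are not d-separated given {A, E, J, X}.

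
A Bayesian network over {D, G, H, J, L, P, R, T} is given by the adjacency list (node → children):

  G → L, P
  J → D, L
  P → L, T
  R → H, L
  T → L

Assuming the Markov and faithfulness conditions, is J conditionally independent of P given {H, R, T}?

Yes — J and P are d-separated given {H, R, T}.

3 paths connect J and P; each must be blocked for d-separation to hold:
Path 1: J → L ← G → P
  L is a collider here and neither L nor any of its descendants is conditioned on, so the collider stays closed — the path is blocked at L.
Path 2: J → L ← T ← P
  L is a collider here and neither L nor any of its descendants is conditioned on, so the collider stays closed — the path is blocked at L.
Path 3: J → L ← P
  L is a collider here and neither L nor any of its descendants is conditioned on, so the collider stays closed — the path is blocked at L.
Since every path is blocked, d-separation holds.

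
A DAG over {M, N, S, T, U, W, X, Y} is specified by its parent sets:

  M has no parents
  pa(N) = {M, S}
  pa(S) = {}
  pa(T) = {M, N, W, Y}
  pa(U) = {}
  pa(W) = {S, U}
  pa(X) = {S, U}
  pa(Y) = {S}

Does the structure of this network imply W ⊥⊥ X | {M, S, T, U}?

Yes — W and X are d-separated given {M, S, T, U}.

There are 5 undirected paths between W and X; checking each against the conditioning set {M, S, T, U}:
  1. W → T ← M → N ← S → X — T:collider[open]; M:fork[blocks]; N:collider[open]; S:fork[blocks] ⇒ blocked
  2. W → T ← Y ← S → X — T:collider[open]; Y:chain[open]; S:fork[blocks] ⇒ blocked
  3. W → T ← N ← S → X — T:collider[open]; N:chain[open]; S:fork[blocks] ⇒ blocked
  4. W ← S → X — S:fork[blocks] ⇒ blocked
  5. W ← U → X — U:fork[blocks] ⇒ blocked
All paths are blocked; W ⊥ X | {M, S, T, U} holds.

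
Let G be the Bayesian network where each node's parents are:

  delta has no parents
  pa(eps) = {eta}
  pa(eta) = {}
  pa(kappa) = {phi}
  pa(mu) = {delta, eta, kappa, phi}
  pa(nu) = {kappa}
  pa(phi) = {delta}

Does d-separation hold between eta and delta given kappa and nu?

Yes

There are 3 undirected paths between eta and delta; checking each against the conditioning set {kappa, nu}:
  1. eta → mu ← kappa ← phi ← delta — mu:collider[blocks]; kappa:chain[blocks]; phi:chain[open] ⇒ blocked
  2. eta → mu ← phi ← delta — mu:collider[blocks]; phi:chain[open] ⇒ blocked
  3. eta → mu ← delta — mu:collider[blocks] ⇒ blocked
All paths are blocked; eta ⊥ delta | {kappa, nu} holds.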